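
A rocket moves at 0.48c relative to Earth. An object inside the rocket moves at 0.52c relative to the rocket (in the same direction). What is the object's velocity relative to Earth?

u = (u' + v)/(1 + u'v/c²)
Numerator: 0.52 + 0.48 = 1
Denominator: 1 + 0.2496 = 1.2496
u = 1/1.2496 = 0.8003c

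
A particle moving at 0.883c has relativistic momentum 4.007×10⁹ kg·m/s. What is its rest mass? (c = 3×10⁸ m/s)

γ = 1/√(1 - 0.883²) = 2.1305
v = 0.883 × 3×10⁸ = 2.649×10⁸ m/s
m = p/(γv) = 4.007×10⁹/(2.1305 × 2.649×10⁸) = 7.100 kg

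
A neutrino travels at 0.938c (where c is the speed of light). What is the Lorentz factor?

v/c = 0.938, so (v/c)² = 0.879844
1 - (v/c)² = 0.120156
γ = 1/√(0.120156) = 2.885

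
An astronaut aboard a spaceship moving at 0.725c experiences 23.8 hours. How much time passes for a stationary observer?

Proper time Δt₀ = 23.8 hours
γ = 1/√(1 - 0.725²) = 1.452
Δt = γΔt₀ = 1.452 × 23.8 = 34.56 hours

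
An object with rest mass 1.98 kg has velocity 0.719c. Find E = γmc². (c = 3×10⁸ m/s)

γ = 1/√(1 - 0.719²) = 1.439
mc² = 1.98 × (3×10⁸)² = 1.782×10¹⁷ J
E = γmc² = 1.439 × 1.782×10¹⁷ = 2.564×10¹⁷ J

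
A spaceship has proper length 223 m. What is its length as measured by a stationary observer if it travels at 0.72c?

Proper length L₀ = 223 m
γ = 1/√(1 - 0.72²) = 1.441
L = L₀/γ = 223/1.441 = 154.8 m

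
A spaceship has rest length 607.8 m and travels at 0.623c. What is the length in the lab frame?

Proper length L₀ = 607.8 m
γ = 1/√(1 - 0.623²) = 1.2784
L = L₀/γ = 607.8/1.2784 = 475.4 m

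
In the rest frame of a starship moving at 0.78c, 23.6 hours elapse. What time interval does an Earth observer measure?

Proper time Δt₀ = 23.6 hours
γ = 1/√(1 - 0.78²) = 1.598
Δt = γΔt₀ = 1.598 × 23.6 = 37.71 hours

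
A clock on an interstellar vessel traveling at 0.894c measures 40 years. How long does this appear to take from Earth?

Proper time Δt₀ = 40 years
γ = 1/√(1 - 0.894²) = 2.2318
Δt = γΔt₀ = 2.2318 × 40 = 89.27 years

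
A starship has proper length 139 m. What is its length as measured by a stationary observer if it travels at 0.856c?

Proper length L₀ = 139 m
γ = 1/√(1 - 0.856²) = 1.9343
L = L₀/γ = 139/1.9343 = 71.86 m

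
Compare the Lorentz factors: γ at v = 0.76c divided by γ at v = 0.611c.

γ₁ = 1/√(1 - 0.76²) = 1.5386
γ₂ = 1/√(1 - 0.611²) = 1.2632
γ₁/γ₂ = 1.5386/1.2632 = 1.218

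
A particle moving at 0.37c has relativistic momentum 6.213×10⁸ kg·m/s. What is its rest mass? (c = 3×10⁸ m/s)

γ = 1/√(1 - 0.37²) = 1.0764
v = 0.37 × 3×10⁸ = 1.110×10⁸ m/s
m = p/(γv) = 6.213×10⁸/(1.0764 × 1.110×10⁸) = 5.200 kg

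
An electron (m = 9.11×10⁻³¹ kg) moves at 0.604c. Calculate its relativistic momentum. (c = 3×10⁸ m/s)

γ = 1/√(1 - 0.604²) = 1.2547
v = 0.604 × 3×10⁸ = 1.812×10⁸ m/s
p = γmv = 1.2547 × 9.11×10⁻³¹ × 1.812×10⁸ = 2.071×10⁻²² kg·m/s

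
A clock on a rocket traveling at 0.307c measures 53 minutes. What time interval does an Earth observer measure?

Proper time Δt₀ = 53 minutes
γ = 1/√(1 - 0.307²) = 1.0507
Δt = γΔt₀ = 1.0507 × 53 = 55.69 minutes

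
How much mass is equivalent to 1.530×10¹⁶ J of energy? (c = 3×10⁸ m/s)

From E = mc², we get m = E/c²
c² = (3×10⁸)² = 9×10¹⁶ m²/s²
m = 1.530×10¹⁶ / 9×10¹⁶ = 0.1700 kg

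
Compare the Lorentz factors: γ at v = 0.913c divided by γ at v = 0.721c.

γ₁ = 1/√(1 - 0.913²) = 2.451
γ₂ = 1/√(1 - 0.721²) = 1.443
γ₁/γ₂ = 2.451/1.443 = 1.699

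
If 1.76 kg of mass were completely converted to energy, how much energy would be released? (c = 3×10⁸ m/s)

Using E = mc²:
c² = (3×10⁸)² = 9×10¹⁶ m²/s²
E = 1.76 × 9×10¹⁶ = 1.584×10¹⁷ J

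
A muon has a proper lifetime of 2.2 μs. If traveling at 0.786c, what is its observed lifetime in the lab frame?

Proper lifetime τ₀ = 2.2 μs
γ = 1/√(1 - 0.786²) = 1.6175
τ = γτ₀ = 1.6175 × 2.2 μs = 3.559 μs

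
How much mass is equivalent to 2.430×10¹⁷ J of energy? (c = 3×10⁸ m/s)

From E = mc², we get m = E/c²
c² = (3×10⁸)² = 9×10¹⁶ m²/s²
m = 2.430×10¹⁷ / 9×10¹⁶ = 2.700 kg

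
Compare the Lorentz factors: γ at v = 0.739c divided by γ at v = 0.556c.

γ₁ = 1/√(1 - 0.739²) = 1.484
γ₂ = 1/√(1 - 0.556²) = 1.203
γ₁/γ₂ = 1.484/1.203 = 1.234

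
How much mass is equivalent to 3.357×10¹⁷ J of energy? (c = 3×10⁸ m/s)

From E = mc², we get m = E/c²
c² = (3×10⁸)² = 9×10¹⁶ m²/s²
m = 3.357×10¹⁷ / 9×10¹⁶ = 3.730 kg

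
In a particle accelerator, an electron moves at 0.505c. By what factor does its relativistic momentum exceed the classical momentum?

p_rel = γmv, p_class = mv
Ratio = γ = 1/√(1 - 0.505²)
= 1/√(0.744975) = 1.159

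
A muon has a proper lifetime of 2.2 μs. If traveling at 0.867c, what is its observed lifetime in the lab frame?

Proper lifetime τ₀ = 2.2 μs
γ = 1/√(1 - 0.867²) = 2.007
τ = γτ₀ = 2.007 × 2.2 μs = 4.415 μs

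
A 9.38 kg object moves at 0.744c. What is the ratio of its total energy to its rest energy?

E = γmc², E₀ = mc²
E/E₀ = γ = 1/√(1 - 0.744²) = 1.497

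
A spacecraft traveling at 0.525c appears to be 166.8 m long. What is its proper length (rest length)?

Contracted length L = 166.8 m
γ = 1/√(1 - 0.525²) = 1.175
L₀ = γL = 1.175 × 166.8 = 196.0 m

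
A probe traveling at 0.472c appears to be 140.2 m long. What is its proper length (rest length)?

Contracted length L = 140.2 m
γ = 1/√(1 - 0.472²) = 1.134
L₀ = γL = 1.134 × 140.2 = 159.0 m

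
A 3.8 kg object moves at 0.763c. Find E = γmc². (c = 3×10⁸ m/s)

γ = 1/√(1 - 0.763²) = 1.547
mc² = 3.8 × (3×10⁸)² = 3.420×10¹⁷ J
E = γmc² = 1.547 × 3.420×10¹⁷ = 5.291×10¹⁷ J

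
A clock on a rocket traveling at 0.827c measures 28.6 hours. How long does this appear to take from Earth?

Proper time Δt₀ = 28.6 hours
γ = 1/√(1 - 0.827²) = 1.7787
Δt = γΔt₀ = 1.7787 × 28.6 = 50.87 hours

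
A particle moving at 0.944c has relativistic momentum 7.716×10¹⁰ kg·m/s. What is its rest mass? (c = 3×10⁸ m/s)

γ = 1/√(1 - 0.944²) = 3.0308
v = 0.944 × 3×10⁸ = 2.832×10⁸ m/s
m = p/(γv) = 7.716×10¹⁰/(3.0308 × 2.832×10⁸) = 89.90 kg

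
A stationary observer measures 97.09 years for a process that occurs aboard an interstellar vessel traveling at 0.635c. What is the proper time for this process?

Dilated time Δt = 97.09 years
γ = 1/√(1 - 0.635²) = 1.2945
Δt₀ = Δt/γ = 97.09/1.2945 = 75.00 years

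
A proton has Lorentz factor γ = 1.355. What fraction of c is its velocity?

From γ = 1/√(1 - v²/c²):
1/γ² = 1/1.355² = 0.5447
v²/c² = 1 - 0.5447 = 0.4553
v/c = √(0.4553) = 0.6748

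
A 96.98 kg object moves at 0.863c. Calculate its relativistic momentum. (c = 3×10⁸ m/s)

γ = 1/√(1 - 0.863²) = 1.9794
v = 0.863 × 3×10⁸ = 2.589×10⁸ m/s
p = γmv = 1.9794 × 96.98 × 2.589×10⁸ = 4.970×10¹⁰ kg·m/s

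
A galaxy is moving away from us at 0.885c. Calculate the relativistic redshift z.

β = 0.885
(1+β)/(1-β) = 1.885/0.115 = 16.391
√(16.391) = 4.049
z = 4.049 - 1 = 3.049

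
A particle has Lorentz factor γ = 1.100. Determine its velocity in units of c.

From γ = 1/√(1 - v²/c²):
1/γ² = 1/1.100² = 0.82645
v²/c² = 1 - 0.82645 = 0.17355
v/c = √(0.17355) = 0.4166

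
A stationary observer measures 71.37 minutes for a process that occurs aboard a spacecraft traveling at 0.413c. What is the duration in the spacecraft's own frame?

Dilated time Δt = 71.37 minutes
γ = 1/√(1 - 0.413²) = 1.098
Δt₀ = Δt/γ = 71.37/1.098 = 65.00 minutes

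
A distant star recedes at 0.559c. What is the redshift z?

β = 0.559
(1+β)/(1-β) = 1.559/0.441 = 3.535
√(3.535) = 1.8802
z = 1.8802 - 1 = 0.8802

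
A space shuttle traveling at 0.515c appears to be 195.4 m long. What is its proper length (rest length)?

Contracted length L = 195.4 m
γ = 1/√(1 - 0.515²) = 1.167
L₀ = γL = 1.167 × 195.4 = 228.0 m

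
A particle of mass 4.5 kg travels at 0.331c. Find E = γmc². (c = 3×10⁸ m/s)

γ = 1/√(1 - 0.331²) = 1.0597
mc² = 4.5 × (3×10⁸)² = 4.050×10¹⁷ J
E = γmc² = 1.0597 × 4.050×10¹⁷ = 4.292×10¹⁷ J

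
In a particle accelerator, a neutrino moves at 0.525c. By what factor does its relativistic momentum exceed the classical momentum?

p_rel = γmv, p_class = mv
Ratio = γ = 1/√(1 - 0.525²)
= 1/√(0.724375) = 1.175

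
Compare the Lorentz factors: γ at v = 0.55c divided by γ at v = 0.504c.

γ₁ = 1/√(1 - 0.55²) = 1.197
γ₂ = 1/√(1 - 0.504²) = 1.158
γ₁/γ₂ = 1.197/1.158 = 1.034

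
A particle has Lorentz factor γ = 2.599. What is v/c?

From γ = 1/√(1 - v²/c²):
1/γ² = 1/2.599² = 0.1480
v²/c² = 1 - 0.1480 = 0.8520
v/c = √(0.8520) = 0.9230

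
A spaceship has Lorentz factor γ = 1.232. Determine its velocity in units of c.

From γ = 1/√(1 - v²/c²):
1/γ² = 1/1.232² = 0.6588
v²/c² = 1 - 0.6588 = 0.3412
v/c = √(0.3412) = 0.5841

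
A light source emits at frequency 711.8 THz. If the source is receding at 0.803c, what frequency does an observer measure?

β = v/c = 0.803
(1-β)/(1+β) = 0.197/1.803 = 0.10926
Doppler factor = √(0.10926) = 0.33055
f_obs = 711.8 × 0.33055 = 235.3 THz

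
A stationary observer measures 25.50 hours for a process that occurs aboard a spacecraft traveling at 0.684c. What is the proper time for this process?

Dilated time Δt = 25.50 hours
γ = 1/√(1 - 0.684²) = 1.371
Δt₀ = Δt/γ = 25.50/1.371 = 18.60 hours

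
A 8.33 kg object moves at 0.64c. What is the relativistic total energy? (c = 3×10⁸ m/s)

γ = 1/√(1 - 0.64²) = 1.3014
mc² = 8.33 × (3×10⁸)² = 7.497×10¹⁷ J
E = γmc² = 1.3014 × 7.497×10¹⁷ = 9.757×10¹⁷ J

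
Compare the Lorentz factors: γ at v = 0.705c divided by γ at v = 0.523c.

γ₁ = 1/√(1 - 0.705²) = 1.410
γ₂ = 1/√(1 - 0.523²) = 1.173
γ₁/γ₂ = 1.410/1.173 = 1.202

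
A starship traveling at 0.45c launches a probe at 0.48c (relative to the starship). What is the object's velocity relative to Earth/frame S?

u = (u' + v)/(1 + u'v/c²)
Numerator: 0.48 + 0.45 = 0.93
Denominator: 1 + 0.216 = 1.216
u = 0.93/1.216 = 0.7648c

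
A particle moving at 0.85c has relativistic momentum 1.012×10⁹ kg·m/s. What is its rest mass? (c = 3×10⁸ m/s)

γ = 1/√(1 - 0.85²) = 1.898
v = 0.85 × 3×10⁸ = 2.550×10⁸ m/s
m = p/(γv) = 1.012×10⁹/(1.898 × 2.550×10⁸) = 2.091 kg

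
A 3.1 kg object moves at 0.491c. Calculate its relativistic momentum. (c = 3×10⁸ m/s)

γ = 1/√(1 - 0.491²) = 1.148
v = 0.491 × 3×10⁸ = 1.473×10⁸ m/s
p = γmv = 1.148 × 3.1 × 1.473×10⁸ = 5.242×10⁸ kg·m/s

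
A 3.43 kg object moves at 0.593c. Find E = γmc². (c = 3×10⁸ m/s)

γ = 1/√(1 - 0.593²) = 1.242
mc² = 3.43 × (3×10⁸)² = 3.087×10¹⁷ J
E = γmc² = 1.242 × 3.087×10¹⁷ = 3.834×10¹⁷ J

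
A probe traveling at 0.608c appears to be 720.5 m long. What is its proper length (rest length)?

Contracted length L = 720.5 m
γ = 1/√(1 - 0.608²) = 1.2595
L₀ = γL = 1.2595 × 720.5 = 907.5 m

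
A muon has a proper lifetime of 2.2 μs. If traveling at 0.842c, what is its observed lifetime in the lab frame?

Proper lifetime τ₀ = 2.2 μs
γ = 1/√(1 - 0.842²) = 1.8536
τ = γτ₀ = 1.8536 × 2.2 μs = 4.078 μs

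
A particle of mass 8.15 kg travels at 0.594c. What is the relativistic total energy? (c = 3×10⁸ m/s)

γ = 1/√(1 - 0.594²) = 1.2431
mc² = 8.15 × (3×10⁸)² = 7.335×10¹⁷ J
E = γmc² = 1.2431 × 7.335×10¹⁷ = 9.118×10¹⁷ J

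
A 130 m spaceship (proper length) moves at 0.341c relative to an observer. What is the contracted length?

Proper length L₀ = 130 m
γ = 1/√(1 - 0.341²) = 1.064
L = L₀/γ = 130/1.064 = 122.2 m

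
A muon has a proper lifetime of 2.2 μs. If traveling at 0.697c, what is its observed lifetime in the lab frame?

Proper lifetime τ₀ = 2.2 μs
γ = 1/√(1 - 0.697²) = 1.3946
τ = γτ₀ = 1.3946 × 2.2 μs = 3.068 μs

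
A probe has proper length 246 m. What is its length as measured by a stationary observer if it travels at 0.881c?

Proper length L₀ = 246 m
γ = 1/√(1 - 0.881²) = 2.114
L = L₀/γ = 246/2.114 = 116.4 m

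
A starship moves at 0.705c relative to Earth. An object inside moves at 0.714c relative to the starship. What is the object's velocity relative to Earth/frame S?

u = (u' + v)/(1 + u'v/c²)
Numerator: 0.714 + 0.705 = 1.419
Denominator: 1 + 0.50337 = 1.50337
u = 1.419/1.50337 = 0.9439c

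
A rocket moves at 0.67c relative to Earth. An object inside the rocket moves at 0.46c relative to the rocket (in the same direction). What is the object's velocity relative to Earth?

u = (u' + v)/(1 + u'v/c²)
Numerator: 0.46 + 0.67 = 1.13
Denominator: 1 + 0.3082 = 1.3082
u = 1.13/1.3082 = 0.8638c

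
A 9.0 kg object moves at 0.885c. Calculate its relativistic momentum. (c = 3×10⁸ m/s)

γ = 1/√(1 - 0.885²) = 2.1478
v = 0.885 × 3×10⁸ = 2.655×10⁸ m/s
p = γmv = 2.1478 × 9.0 × 2.655×10⁸ = 5.132×10⁹ kg·m/s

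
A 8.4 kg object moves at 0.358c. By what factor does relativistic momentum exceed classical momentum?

p_rel = γmv, p_class = mv
Ratio = γ = 1/√(1 - 0.358²) = 1.071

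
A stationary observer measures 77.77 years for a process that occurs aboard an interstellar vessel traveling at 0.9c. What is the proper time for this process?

Dilated time Δt = 77.77 years
γ = 1/√(1 - 0.9²) = 2.294
Δt₀ = Δt/γ = 77.77/2.294 = 33.90 years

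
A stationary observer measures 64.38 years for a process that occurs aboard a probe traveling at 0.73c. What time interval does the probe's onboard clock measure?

Dilated time Δt = 64.38 years
γ = 1/√(1 - 0.73²) = 1.4632
Δt₀ = Δt/γ = 64.38/1.4632 = 44.00 years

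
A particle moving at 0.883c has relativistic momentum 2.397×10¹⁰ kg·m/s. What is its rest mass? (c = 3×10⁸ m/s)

γ = 1/√(1 - 0.883²) = 2.1305
v = 0.883 × 3×10⁸ = 2.649×10⁸ m/s
m = p/(γv) = 2.397×10¹⁰/(2.1305 × 2.649×10⁸) = 42.47 kg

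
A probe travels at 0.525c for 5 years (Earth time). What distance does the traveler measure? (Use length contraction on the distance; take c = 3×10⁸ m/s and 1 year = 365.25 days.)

Earth distance: d = v × t = 0.525c × 5 yr = 2.485×10¹⁶ m
γ = 1.175
d' = d/γ = 2.485×10¹⁶/1.175 = 2.115×10¹⁶ m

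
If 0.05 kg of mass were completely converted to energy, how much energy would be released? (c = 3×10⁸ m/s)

Using E = mc²:
c² = (3×10⁸)² = 9×10¹⁶ m²/s²
E = 0.05 × 9×10¹⁶ = 4.500×10¹⁵ J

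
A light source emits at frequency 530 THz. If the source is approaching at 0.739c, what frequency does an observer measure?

β = v/c = 0.739
(1+β)/(1-β) = 1.739/0.261 = 6.663
Doppler factor = √(6.663) = 2.581
f_obs = 530 × 2.581 = 1368 THz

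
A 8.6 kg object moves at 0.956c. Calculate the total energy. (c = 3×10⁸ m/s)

γ = 1/√(1 - 0.956²) = 3.4087
mc² = 8.6 × (3×10⁸)² = 7.740×10¹⁷ J
E = γmc² = 3.4087 × 7.740×10¹⁷ = 2.638×10¹⁸ J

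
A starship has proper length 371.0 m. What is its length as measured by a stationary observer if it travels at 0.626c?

Proper length L₀ = 371.0 m
γ = 1/√(1 - 0.626²) = 1.2823
L = L₀/γ = 371.0/1.2823 = 289.3 m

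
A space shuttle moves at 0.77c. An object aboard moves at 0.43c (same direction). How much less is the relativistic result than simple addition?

Classical: u' + v = 0.43 + 0.77 = 1.2c
Relativistic: u = (0.43 + 0.77)/(1 + 0.3311) = 1.2/1.3311 = 0.9015c
Difference: 1.2 - 0.9015 = 0.2985c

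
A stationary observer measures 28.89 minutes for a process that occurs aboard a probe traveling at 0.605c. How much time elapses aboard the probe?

Dilated time Δt = 28.89 minutes
γ = 1/√(1 - 0.605²) = 1.256
Δt₀ = Δt/γ = 28.89/1.256 = 23.00 minutes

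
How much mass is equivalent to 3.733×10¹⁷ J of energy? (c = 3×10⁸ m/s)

From E = mc², we get m = E/c²
c² = (3×10⁸)² = 9×10¹⁶ m²/s²
m = 3.733×10¹⁷ / 9×10¹⁶ = 4.148 kg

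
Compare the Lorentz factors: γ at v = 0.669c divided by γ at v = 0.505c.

γ₁ = 1/√(1 - 0.669²) = 1.3454
γ₂ = 1/√(1 - 0.505²) = 1.1586
γ₁/γ₂ = 1.3454/1.1586 = 1.161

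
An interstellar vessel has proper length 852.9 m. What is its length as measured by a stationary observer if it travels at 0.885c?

Proper length L₀ = 852.9 m
γ = 1/√(1 - 0.885²) = 2.148
L = L₀/γ = 852.9/2.148 = 397.1 m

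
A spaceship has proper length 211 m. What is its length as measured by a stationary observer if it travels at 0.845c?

Proper length L₀ = 211 m
γ = 1/√(1 - 0.845²) = 1.870
L = L₀/γ = 211/1.870 = 112.8 m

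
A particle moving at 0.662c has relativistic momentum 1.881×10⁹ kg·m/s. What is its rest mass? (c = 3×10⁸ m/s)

γ = 1/√(1 - 0.662²) = 1.3342
v = 0.662 × 3×10⁸ = 1.986×10⁸ m/s
m = p/(γv) = 1.881×10⁹/(1.3342 × 1.986×10⁸) = 7.099 kg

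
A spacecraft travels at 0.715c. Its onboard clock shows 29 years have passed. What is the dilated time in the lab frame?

Proper time Δt₀ = 29 years
γ = 1/√(1 - 0.715²) = 1.4304
Δt = γΔt₀ = 1.4304 × 29 = 41.48 years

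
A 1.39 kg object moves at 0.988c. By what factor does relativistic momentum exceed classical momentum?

p_rel = γmv, p_class = mv
Ratio = γ = 1/√(1 - 0.988²) = 6.474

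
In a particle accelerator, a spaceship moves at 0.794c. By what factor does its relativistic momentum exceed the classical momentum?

p_rel = γmv, p_class = mv
Ratio = γ = 1/√(1 - 0.794²)
= 1/√(0.369564) = 1.645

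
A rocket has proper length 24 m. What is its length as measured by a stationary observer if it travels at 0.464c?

Proper length L₀ = 24 m
γ = 1/√(1 - 0.464²) = 1.129
L = L₀/γ = 24/1.129 = 21.26 m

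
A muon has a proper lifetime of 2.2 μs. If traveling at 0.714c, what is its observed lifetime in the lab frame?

Proper lifetime τ₀ = 2.2 μs
γ = 1/√(1 - 0.714²) = 1.428
τ = γτ₀ = 1.428 × 2.2 μs = 3.142 μs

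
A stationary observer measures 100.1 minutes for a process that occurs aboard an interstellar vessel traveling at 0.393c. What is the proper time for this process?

Dilated time Δt = 100.1 minutes
γ = 1/√(1 - 0.393²) = 1.0875
Δt₀ = Δt/γ = 100.1/1.0875 = 92.05 minutes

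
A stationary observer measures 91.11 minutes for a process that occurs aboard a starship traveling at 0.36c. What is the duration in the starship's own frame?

Dilated time Δt = 91.11 minutes
γ = 1/√(1 - 0.36²) = 1.0719
Δt₀ = Δt/γ = 91.11/1.0719 = 85.00 minutes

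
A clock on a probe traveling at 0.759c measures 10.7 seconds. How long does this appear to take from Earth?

Proper time Δt₀ = 10.7 seconds
γ = 1/√(1 - 0.759²) = 1.5359
Δt = γΔt₀ = 1.5359 × 10.7 = 16.43 seconds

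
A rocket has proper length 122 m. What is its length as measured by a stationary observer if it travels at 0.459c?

Proper length L₀ = 122 m
γ = 1/√(1 - 0.459²) = 1.1256
L = L₀/γ = 122/1.1256 = 108.4 m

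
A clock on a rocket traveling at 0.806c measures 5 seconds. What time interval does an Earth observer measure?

Proper time Δt₀ = 5 seconds
γ = 1/√(1 - 0.806²) = 1.6894
Δt = γΔt₀ = 1.6894 × 5 = 8.447 seconds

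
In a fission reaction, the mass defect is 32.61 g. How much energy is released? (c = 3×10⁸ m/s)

Convert mass defect: Δm = 32.61 g = 0.03261 kg
E = Δm·c² = 0.03261 × (3×10⁸)²
= 0.03261 × 9×10¹⁶ = 2.935×10¹⁵ J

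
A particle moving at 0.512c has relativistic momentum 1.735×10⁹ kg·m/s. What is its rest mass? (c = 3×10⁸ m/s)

γ = 1/√(1 - 0.512²) = 1.16416
v = 0.512 × 3×10⁸ = 1.536×10⁸ m/s
m = p/(γv) = 1.735×10⁹/(1.16416 × 1.536×10⁸) = 9.703 kg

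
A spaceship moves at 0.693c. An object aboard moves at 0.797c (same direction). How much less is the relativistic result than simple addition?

Classical: u' + v = 0.797 + 0.693 = 1.49c
Relativistic: u = (0.797 + 0.693)/(1 + 0.552321) = 1.49/1.552321 = 0.9599c
Difference: 1.49 - 0.9599 = 0.5301c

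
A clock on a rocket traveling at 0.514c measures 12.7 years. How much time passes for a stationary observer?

Proper time Δt₀ = 12.7 years
γ = 1/√(1 - 0.514²) = 1.166
Δt = γΔt₀ = 1.166 × 12.7 = 14.81 years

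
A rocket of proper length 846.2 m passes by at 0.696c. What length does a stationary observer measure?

Proper length L₀ = 846.2 m
γ = 1/√(1 - 0.696²) = 1.3927
L = L₀/γ = 846.2/1.3927 = 607.6 m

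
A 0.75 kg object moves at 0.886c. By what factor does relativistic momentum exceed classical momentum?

p_rel = γmv, p_class = mv
Ratio = γ = 1/√(1 - 0.886²) = 2.157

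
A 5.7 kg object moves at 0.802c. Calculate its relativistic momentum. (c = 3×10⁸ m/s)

γ = 1/√(1 - 0.802²) = 1.674
v = 0.802 × 3×10⁸ = 2.406×10⁸ m/s
p = γmv = 1.674 × 5.7 × 2.406×10⁸ = 2.296×10⁹ kg·m/s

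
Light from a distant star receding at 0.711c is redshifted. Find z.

β = 0.711
(1+β)/(1-β) = 1.711/0.289 = 5.920
√(5.920) = 2.433
z = 2.433 - 1 = 1.433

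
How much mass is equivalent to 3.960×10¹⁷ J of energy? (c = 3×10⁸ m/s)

From E = mc², we get m = E/c²
c² = (3×10⁸)² = 9×10¹⁶ m²/s²
m = 3.960×10¹⁷ / 9×10¹⁶ = 4.400 kg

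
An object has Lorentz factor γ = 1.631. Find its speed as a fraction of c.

From γ = 1/√(1 - v²/c²):
1/γ² = 1/1.631² = 0.3759
v²/c² = 1 - 0.3759 = 0.6241
v/c = √(0.6241) = 0.7900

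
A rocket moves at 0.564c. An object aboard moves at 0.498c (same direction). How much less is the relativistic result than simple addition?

Classical: u' + v = 0.498 + 0.564 = 1.062c
Relativistic: u = (0.498 + 0.564)/(1 + 0.280872) = 1.062/1.280872 = 0.8291c
Difference: 1.062 - 0.8291 = 0.2329c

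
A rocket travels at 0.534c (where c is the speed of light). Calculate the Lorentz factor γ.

v/c = 0.534, so (v/c)² = 0.285156
1 - (v/c)² = 0.714844
γ = 1/√(0.714844) = 1.183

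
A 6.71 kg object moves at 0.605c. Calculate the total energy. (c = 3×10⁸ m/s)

γ = 1/√(1 - 0.605²) = 1.256
mc² = 6.71 × (3×10⁸)² = 6.039×10¹⁷ J
E = γmc² = 1.256 × 6.039×10¹⁷ = 7.585×10¹⁷ J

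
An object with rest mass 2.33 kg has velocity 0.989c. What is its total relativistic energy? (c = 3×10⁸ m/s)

γ = 1/√(1 - 0.989²) = 6.761
mc² = 2.33 × (3×10⁸)² = 2.097×10¹⁷ J
E = γmc² = 6.761 × 2.097×10¹⁷ = 1.418×10¹⁸ J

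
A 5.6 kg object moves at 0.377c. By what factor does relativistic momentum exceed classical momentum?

p_rel = γmv, p_class = mv
Ratio = γ = 1/√(1 - 0.377²) = 1.080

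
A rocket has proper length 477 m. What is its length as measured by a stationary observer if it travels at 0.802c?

Proper length L₀ = 477 m
γ = 1/√(1 - 0.802²) = 1.674
L = L₀/γ = 477/1.674 = 284.9 m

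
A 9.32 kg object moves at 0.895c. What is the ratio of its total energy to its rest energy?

E = γmc², E₀ = mc²
E/E₀ = γ = 1/√(1 - 0.895²) = 2.242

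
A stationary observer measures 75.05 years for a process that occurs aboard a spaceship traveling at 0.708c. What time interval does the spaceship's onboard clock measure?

Dilated time Δt = 75.05 years
γ = 1/√(1 - 0.708²) = 1.416
Δt₀ = Δt/γ = 75.05/1.416 = 53.00 years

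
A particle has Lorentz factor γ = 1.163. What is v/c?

From γ = 1/√(1 - v²/c²):
1/γ² = 1/1.163² = 0.7393
v²/c² = 1 - 0.7393 = 0.2607
v/c = √(0.2607) = 0.5106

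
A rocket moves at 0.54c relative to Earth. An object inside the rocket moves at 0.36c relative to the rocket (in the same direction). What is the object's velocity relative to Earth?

u = (u' + v)/(1 + u'v/c²)
Numerator: 0.36 + 0.54 = 0.9
Denominator: 1 + 0.1944 = 1.1944
u = 0.9/1.1944 = 0.7535c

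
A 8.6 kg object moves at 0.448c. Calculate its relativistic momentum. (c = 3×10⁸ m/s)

γ = 1/√(1 - 0.448²) = 1.119
v = 0.448 × 3×10⁸ = 1.344×10⁸ m/s
p = γmv = 1.119 × 8.6 × 1.344×10⁸ = 1.293×10⁹ kg·m/s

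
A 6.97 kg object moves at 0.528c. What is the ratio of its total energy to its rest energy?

E = γmc², E₀ = mc²
E/E₀ = γ = 1/√(1 - 0.528²) = 1.178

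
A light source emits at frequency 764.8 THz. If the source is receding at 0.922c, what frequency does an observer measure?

β = v/c = 0.922
(1-β)/(1+β) = 0.078/1.922 = 0.040583
Doppler factor = √(0.040583) = 0.2015
f_obs = 764.8 × 0.2015 = 154.1 THz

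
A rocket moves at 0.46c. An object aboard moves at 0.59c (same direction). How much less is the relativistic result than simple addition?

Classical: u' + v = 0.59 + 0.46 = 1.05c
Relativistic: u = (0.59 + 0.46)/(1 + 0.2714) = 1.05/1.2714 = 0.8259c
Difference: 1.05 - 0.8259 = 0.2241c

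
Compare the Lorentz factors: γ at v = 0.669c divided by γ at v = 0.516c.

γ₁ = 1/√(1 - 0.669²) = 1.3454
γ₂ = 1/√(1 - 0.516²) = 1.1674
γ₁/γ₂ = 1.3454/1.1674 = 1.152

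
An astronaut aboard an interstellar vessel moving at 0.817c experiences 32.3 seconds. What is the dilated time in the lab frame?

Proper time Δt₀ = 32.3 seconds
γ = 1/√(1 - 0.817²) = 1.734
Δt = γΔt₀ = 1.734 × 32.3 = 56.01 seconds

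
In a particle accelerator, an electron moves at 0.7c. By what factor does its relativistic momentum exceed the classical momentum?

p_rel = γmv, p_class = mv
Ratio = γ = 1/√(1 - 0.7²)
= 1/√(0.51) = 1.400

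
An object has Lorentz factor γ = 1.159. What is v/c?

From γ = 1/√(1 - v²/c²):
1/γ² = 1/1.159² = 0.74445
v²/c² = 1 - 0.74445 = 0.25555
v/c = √(0.25555) = 0.5055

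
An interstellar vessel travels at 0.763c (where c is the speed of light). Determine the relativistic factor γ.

v/c = 0.763, so (v/c)² = 0.582169
1 - (v/c)² = 0.417831
γ = 1/√(0.417831) = 1.547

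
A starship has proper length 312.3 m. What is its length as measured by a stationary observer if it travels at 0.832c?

Proper length L₀ = 312.3 m
γ = 1/√(1 - 0.832²) = 1.8025
L = L₀/γ = 312.3/1.8025 = 173.3 m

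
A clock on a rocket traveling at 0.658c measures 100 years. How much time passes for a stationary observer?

Proper time Δt₀ = 100 years
γ = 1/√(1 - 0.658²) = 1.328
Δt = γΔt₀ = 1.328 × 100 = 132.8 years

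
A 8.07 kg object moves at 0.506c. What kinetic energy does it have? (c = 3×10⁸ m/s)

γ = 1/√(1 - 0.506²) = 1.1594
γ - 1 = 0.1594
KE = (γ-1)mc² = 0.1594 × 8.07 × (3×10⁸)² = 1.158×10¹⁷ J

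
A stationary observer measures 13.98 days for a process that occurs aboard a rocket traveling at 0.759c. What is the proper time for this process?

Dilated time Δt = 13.98 days
γ = 1/√(1 - 0.759²) = 1.536
Δt₀ = Δt/γ = 13.98/1.536 = 9.102 days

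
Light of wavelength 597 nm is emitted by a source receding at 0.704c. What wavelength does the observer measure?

β = 0.704
Wavelength Doppler factor = √(1.704/0.296) = √(5.757) = 2.399
λ_obs = 597 × 2.399 = 1432 nm (redshift)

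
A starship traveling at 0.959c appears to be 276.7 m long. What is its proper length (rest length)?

Contracted length L = 276.7 m
γ = 1/√(1 - 0.959²) = 3.5285
L₀ = γL = 3.5285 × 276.7 = 976.3 m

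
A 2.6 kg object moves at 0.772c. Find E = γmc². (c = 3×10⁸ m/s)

γ = 1/√(1 - 0.772²) = 1.573
mc² = 2.6 × (3×10⁸)² = 2.340×10¹⁷ J
E = γmc² = 1.573 × 2.340×10¹⁷ = 3.681×10¹⁷ J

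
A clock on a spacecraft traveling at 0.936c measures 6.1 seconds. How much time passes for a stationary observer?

Proper time Δt₀ = 6.1 seconds
γ = 1/√(1 - 0.936²) = 2.841
Δt = γΔt₀ = 2.841 × 6.1 = 17.33 seconds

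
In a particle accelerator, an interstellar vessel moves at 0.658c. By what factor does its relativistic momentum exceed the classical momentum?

p_rel = γmv, p_class = mv
Ratio = γ = 1/√(1 - 0.658²)
= 1/√(0.567036) = 1.328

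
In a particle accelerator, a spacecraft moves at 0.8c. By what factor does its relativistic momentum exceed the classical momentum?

p_rel = γmv, p_class = mv
Ratio = γ = 1/√(1 - 0.8²)
= 1/√(0.36) = 1.667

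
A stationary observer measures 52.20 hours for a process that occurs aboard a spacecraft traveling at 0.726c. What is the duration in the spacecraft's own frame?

Dilated time Δt = 52.20 hours
γ = 1/√(1 - 0.726²) = 1.454
Δt₀ = Δt/γ = 52.20/1.454 = 35.90 hours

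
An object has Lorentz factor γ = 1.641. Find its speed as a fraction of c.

From γ = 1/√(1 - v²/c²):
1/γ² = 1/1.641² = 0.3713
v²/c² = 1 - 0.3713 = 0.6287
v/c = √(0.6287) = 0.7929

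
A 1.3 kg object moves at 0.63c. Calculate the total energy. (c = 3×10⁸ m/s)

γ = 1/√(1 - 0.63²) = 1.288
mc² = 1.3 × (3×10⁸)² = 1.170×10¹⁷ J
E = γmc² = 1.288 × 1.170×10¹⁷ = 1.507×10¹⁷ J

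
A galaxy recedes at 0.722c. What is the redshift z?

β = 0.722
(1+β)/(1-β) = 1.722/0.278 = 6.194
√(6.194) = 2.489
z = 2.489 - 1 = 1.489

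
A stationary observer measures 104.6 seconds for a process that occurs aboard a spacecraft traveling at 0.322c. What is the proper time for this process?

Dilated time Δt = 104.6 seconds
γ = 1/√(1 - 0.322²) = 1.05626
Δt₀ = Δt/γ = 104.6/1.05626 = 99.03 seconds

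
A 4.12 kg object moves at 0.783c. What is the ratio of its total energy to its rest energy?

E = γmc², E₀ = mc²
E/E₀ = γ = 1/√(1 - 0.783²) = 1.608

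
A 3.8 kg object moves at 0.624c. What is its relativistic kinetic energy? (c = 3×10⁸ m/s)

γ = 1/√(1 - 0.624²) = 1.2797
γ - 1 = 0.2797
KE = (γ-1)mc² = 0.2797 × 3.8 × (3×10⁸)² = 9.566×10¹⁶ J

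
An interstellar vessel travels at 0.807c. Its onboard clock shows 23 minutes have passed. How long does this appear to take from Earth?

Proper time Δt₀ = 23 minutes
γ = 1/√(1 - 0.807²) = 1.6933
Δt = γΔt₀ = 1.6933 × 23 = 38.95 minutes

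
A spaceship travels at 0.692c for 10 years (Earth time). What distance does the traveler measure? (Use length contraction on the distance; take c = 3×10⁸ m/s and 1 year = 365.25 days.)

Earth distance: d = v × t = 0.692c × 10 yr = 6.55136×10¹⁶ m
γ = 1.38524
d' = d/γ = 6.55136×10¹⁶/1.38524 = 4.729×10¹⁶ m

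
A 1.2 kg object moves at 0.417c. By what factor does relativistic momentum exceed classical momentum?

p_rel = γmv, p_class = mv
Ratio = γ = 1/√(1 - 0.417²) = 1.100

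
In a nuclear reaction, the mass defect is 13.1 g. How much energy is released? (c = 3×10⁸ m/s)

Convert mass defect: Δm = 13.1 g = 0.0131 kg
E = Δm·c² = 0.0131 × (3×10⁸)²
= 0.0131 × 9×10¹⁶ = 1.179×10¹⁵ J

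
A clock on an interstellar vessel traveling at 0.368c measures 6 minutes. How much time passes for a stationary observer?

Proper time Δt₀ = 6 minutes
γ = 1/√(1 - 0.368²) = 1.0755
Δt = γΔt₀ = 1.0755 × 6 = 6.453 minutes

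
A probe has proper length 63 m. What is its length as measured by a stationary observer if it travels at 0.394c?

Proper length L₀ = 63 m
γ = 1/√(1 - 0.394²) = 1.088
L = L₀/γ = 63/1.088 = 57.90 m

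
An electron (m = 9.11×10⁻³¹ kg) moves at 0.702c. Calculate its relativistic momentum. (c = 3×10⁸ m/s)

γ = 1/√(1 - 0.702²) = 1.404
v = 0.702 × 3×10⁸ = 2.106×10⁸ m/s
p = γmv = 1.404 × 9.11×10⁻³¹ × 2.106×10⁸ = 2.694×10⁻²² kg·m/s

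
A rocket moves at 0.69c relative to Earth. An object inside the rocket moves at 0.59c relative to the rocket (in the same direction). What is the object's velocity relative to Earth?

u = (u' + v)/(1 + u'v/c²)
Numerator: 0.59 + 0.69 = 1.28
Denominator: 1 + 0.4071 = 1.4071
u = 1.28/1.4071 = 0.9097c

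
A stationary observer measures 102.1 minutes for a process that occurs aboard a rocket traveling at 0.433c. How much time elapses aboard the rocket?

Dilated time Δt = 102.1 minutes
γ = 1/√(1 - 0.433²) = 1.1094
Δt₀ = Δt/γ = 102.1/1.1094 = 92.03 minutes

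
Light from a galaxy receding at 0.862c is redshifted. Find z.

β = 0.862
(1+β)/(1-β) = 1.862/0.138 = 13.49
√(13.49) = 3.673
z = 3.673 - 1 = 2.673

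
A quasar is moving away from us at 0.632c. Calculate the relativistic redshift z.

β = 0.632
(1+β)/(1-β) = 1.632/0.368 = 4.435
√(4.435) = 2.106
z = 2.106 - 1 = 1.106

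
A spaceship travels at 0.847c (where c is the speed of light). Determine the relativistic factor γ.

v/c = 0.847, so (v/c)² = 0.717409
1 - (v/c)² = 0.282591
γ = 1/√(0.282591) = 1.881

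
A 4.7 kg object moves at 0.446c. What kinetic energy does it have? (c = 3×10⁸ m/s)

γ = 1/√(1 - 0.446²) = 1.11728
γ - 1 = 0.11728
KE = (γ-1)mc² = 0.11728 × 4.7 × (3×10⁸)² = 4.961×10¹⁶ J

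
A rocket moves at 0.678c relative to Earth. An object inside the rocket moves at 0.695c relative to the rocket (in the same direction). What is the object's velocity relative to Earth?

u = (u' + v)/(1 + u'v/c²)
Numerator: 0.695 + 0.678 = 1.373
Denominator: 1 + 0.47121 = 1.47121
u = 1.373/1.47121 = 0.9332c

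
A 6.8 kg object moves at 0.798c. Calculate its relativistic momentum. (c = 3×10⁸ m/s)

γ = 1/√(1 - 0.798²) = 1.659
v = 0.798 × 3×10⁸ = 2.394×10⁸ m/s
p = γmv = 1.659 × 6.8 × 2.394×10⁸ = 2.701×10⁹ kg·m/s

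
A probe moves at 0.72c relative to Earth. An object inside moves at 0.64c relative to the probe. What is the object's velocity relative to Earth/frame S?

u = (u' + v)/(1 + u'v/c²)
Numerator: 0.64 + 0.72 = 1.36
Denominator: 1 + 0.4608 = 1.4608
u = 1.36/1.4608 = 0.9310c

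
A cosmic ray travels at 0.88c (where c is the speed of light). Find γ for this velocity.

v/c = 0.88, so (v/c)² = 0.7744
1 - (v/c)² = 0.2256
γ = 1/√(0.2256) = 2.105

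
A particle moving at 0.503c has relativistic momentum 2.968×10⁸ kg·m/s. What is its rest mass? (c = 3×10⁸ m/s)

γ = 1/√(1 - 0.503²) = 1.157
v = 0.503 × 3×10⁸ = 1.509×10⁸ m/s
m = p/(γv) = 2.968×10⁸/(1.157 × 1.509×10⁸) = 1.700 kg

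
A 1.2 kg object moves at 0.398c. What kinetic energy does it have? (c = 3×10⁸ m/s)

γ = 1/√(1 - 0.398²) = 1.090054
γ - 1 = 0.090054
KE = (γ-1)mc² = 0.090054 × 1.2 × (3×10⁸)² = 9.726×10¹⁵ J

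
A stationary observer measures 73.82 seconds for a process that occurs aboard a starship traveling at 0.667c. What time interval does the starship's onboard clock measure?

Dilated time Δt = 73.82 seconds
γ = 1/√(1 - 0.667²) = 1.3422
Δt₀ = Δt/γ = 73.82/1.3422 = 55.00 seconds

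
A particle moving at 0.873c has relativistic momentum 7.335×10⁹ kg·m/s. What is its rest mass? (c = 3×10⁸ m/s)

γ = 1/√(1 - 0.873²) = 2.050
v = 0.873 × 3×10⁸ = 2.619×10⁸ m/s
m = p/(γv) = 7.335×10⁹/(2.050 × 2.619×10⁸) = 13.66 kg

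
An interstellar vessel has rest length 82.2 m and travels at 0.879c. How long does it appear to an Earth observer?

Proper length L₀ = 82.2 m
γ = 1/√(1 - 0.879²) = 2.09722
L = L₀/γ = 82.2/2.09722 = 39.19 m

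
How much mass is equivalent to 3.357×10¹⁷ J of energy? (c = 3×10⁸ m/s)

From E = mc², we get m = E/c²
c² = (3×10⁸)² = 9×10¹⁶ m²/s²
m = 3.357×10¹⁷ / 9×10¹⁶ = 3.730 kg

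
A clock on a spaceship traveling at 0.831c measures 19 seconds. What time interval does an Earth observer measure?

Proper time Δt₀ = 19 seconds
γ = 1/√(1 - 0.831²) = 1.798
Δt = γΔt₀ = 1.798 × 19 = 34.16 seconds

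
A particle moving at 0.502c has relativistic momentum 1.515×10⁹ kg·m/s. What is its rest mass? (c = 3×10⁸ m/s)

γ = 1/√(1 - 0.502²) = 1.15625
v = 0.502 × 3×10⁸ = 1.506×10⁸ m/s
m = p/(γv) = 1.515×10⁹/(1.15625 × 1.506×10⁸) = 8.700 kg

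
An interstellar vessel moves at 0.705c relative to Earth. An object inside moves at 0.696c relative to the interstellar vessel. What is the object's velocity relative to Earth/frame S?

u = (u' + v)/(1 + u'v/c²)
Numerator: 0.696 + 0.705 = 1.401
Denominator: 1 + 0.49068 = 1.49068
u = 1.401/1.49068 = 0.9398c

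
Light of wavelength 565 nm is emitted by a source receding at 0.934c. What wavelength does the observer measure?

β = 0.934
Wavelength Doppler factor = √(1.934/0.066) = √(29.30) = 5.413
λ_obs = 565 × 5.413 = 3058 nm (redshift)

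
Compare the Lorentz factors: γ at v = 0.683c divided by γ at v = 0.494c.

γ₁ = 1/√(1 - 0.683²) = 1.369
γ₂ = 1/√(1 - 0.494²) = 1.150
γ₁/γ₂ = 1.369/1.150 = 1.190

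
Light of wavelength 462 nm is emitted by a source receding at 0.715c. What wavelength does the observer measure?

β = 0.715
Wavelength Doppler factor = √(1.715/0.285) = √(6.018) = 2.453
λ_obs = 462 × 2.453 = 1133 nm (redshift)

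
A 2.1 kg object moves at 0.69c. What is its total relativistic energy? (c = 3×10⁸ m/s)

γ = 1/√(1 - 0.69²) = 1.3816
mc² = 2.1 × (3×10⁸)² = 1.890×10¹⁷ J
E = γmc² = 1.3816 × 1.890×10¹⁷ = 2.611×10¹⁷ J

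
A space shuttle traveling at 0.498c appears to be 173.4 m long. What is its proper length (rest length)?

Contracted length L = 173.4 m
γ = 1/√(1 - 0.498²) = 1.1532
L₀ = γL = 1.1532 × 173.4 = 200.0 m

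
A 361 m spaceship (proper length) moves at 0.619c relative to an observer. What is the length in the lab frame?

Proper length L₀ = 361 m
γ = 1/√(1 - 0.619²) = 1.2733
L = L₀/γ = 361/1.2733 = 283.5 m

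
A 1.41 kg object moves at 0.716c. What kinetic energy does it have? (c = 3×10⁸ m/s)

γ = 1/√(1 - 0.716²) = 1.4325
γ - 1 = 0.4325
KE = (γ-1)mc² = 0.4325 × 1.41 × (3×10⁸)² = 5.488×10¹⁶ J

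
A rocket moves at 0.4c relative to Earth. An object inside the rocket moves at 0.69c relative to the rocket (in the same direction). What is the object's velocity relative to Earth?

u = (u' + v)/(1 + u'v/c²)
Numerator: 0.69 + 0.4 = 1.09
Denominator: 1 + 0.276 = 1.276
u = 1.09/1.276 = 0.8542c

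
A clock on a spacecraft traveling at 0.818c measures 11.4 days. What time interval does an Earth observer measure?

Proper time Δt₀ = 11.4 days
γ = 1/√(1 - 0.818²) = 1.7385
Δt = γΔt₀ = 1.7385 × 11.4 = 19.82 days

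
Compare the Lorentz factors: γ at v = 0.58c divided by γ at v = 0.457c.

γ₁ = 1/√(1 - 0.58²) = 1.2276
γ₂ = 1/√(1 - 0.457²) = 1.1243
γ₁/γ₂ = 1.2276/1.1243 = 1.092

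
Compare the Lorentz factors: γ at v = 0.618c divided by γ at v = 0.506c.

γ₁ = 1/√(1 - 0.618²) = 1.272
γ₂ = 1/√(1 - 0.506²) = 1.159
γ₁/γ₂ = 1.272/1.159 = 1.097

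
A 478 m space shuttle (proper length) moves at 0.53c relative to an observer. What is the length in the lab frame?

Proper length L₀ = 478 m
γ = 1/√(1 - 0.53²) = 1.17925
L = L₀/γ = 478/1.17925 = 405.3 m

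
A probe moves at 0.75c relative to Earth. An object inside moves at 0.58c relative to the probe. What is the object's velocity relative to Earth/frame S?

u = (u' + v)/(1 + u'v/c²)
Numerator: 0.58 + 0.75 = 1.33
Denominator: 1 + 0.435 = 1.435
u = 1.33/1.435 = 0.9268c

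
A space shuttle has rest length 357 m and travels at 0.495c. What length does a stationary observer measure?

Proper length L₀ = 357 m
γ = 1/√(1 - 0.495²) = 1.151
L = L₀/γ = 357/1.151 = 310.2 m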